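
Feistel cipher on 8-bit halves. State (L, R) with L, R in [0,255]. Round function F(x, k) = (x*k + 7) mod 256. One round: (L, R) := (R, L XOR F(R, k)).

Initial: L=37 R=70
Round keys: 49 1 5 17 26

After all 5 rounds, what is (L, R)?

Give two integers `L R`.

Answer: 74 247

Derivation:
Round 1 (k=49): L=70 R=72
Round 2 (k=1): L=72 R=9
Round 3 (k=5): L=9 R=124
Round 4 (k=17): L=124 R=74
Round 5 (k=26): L=74 R=247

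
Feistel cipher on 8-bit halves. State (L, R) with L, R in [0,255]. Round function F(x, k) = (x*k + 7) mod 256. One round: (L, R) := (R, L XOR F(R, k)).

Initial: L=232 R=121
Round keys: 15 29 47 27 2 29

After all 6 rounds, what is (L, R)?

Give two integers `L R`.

Round 1 (k=15): L=121 R=246
Round 2 (k=29): L=246 R=156
Round 3 (k=47): L=156 R=93
Round 4 (k=27): L=93 R=74
Round 5 (k=2): L=74 R=198
Round 6 (k=29): L=198 R=63

Answer: 198 63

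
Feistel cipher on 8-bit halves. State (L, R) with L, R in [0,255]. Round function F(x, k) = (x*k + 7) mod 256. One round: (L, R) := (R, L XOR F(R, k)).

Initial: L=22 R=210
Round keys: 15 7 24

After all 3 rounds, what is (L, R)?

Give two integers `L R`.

Answer: 14 20

Derivation:
Round 1 (k=15): L=210 R=67
Round 2 (k=7): L=67 R=14
Round 3 (k=24): L=14 R=20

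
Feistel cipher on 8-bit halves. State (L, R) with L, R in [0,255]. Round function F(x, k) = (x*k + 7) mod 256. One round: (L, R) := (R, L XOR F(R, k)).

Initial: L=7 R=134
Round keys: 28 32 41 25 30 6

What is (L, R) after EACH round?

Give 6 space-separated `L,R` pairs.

Round 1 (k=28): L=134 R=168
Round 2 (k=32): L=168 R=129
Round 3 (k=41): L=129 R=24
Round 4 (k=25): L=24 R=222
Round 5 (k=30): L=222 R=19
Round 6 (k=6): L=19 R=167

Answer: 134,168 168,129 129,24 24,222 222,19 19,167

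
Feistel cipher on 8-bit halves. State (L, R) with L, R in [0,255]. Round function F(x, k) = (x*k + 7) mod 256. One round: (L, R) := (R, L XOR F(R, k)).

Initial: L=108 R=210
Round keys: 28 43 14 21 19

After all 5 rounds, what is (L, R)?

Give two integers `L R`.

Answer: 45 30

Derivation:
Round 1 (k=28): L=210 R=147
Round 2 (k=43): L=147 R=106
Round 3 (k=14): L=106 R=64
Round 4 (k=21): L=64 R=45
Round 5 (k=19): L=45 R=30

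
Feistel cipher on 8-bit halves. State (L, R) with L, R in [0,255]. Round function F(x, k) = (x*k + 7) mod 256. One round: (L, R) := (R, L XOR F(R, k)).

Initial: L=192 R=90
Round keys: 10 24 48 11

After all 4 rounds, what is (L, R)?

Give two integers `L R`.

Answer: 188 78

Derivation:
Round 1 (k=10): L=90 R=75
Round 2 (k=24): L=75 R=85
Round 3 (k=48): L=85 R=188
Round 4 (k=11): L=188 R=78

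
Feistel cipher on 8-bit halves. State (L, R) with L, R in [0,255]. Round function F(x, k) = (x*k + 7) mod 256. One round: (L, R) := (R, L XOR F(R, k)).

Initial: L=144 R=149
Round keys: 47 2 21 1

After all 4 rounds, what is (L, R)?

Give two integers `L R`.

Answer: 175 200

Derivation:
Round 1 (k=47): L=149 R=242
Round 2 (k=2): L=242 R=126
Round 3 (k=21): L=126 R=175
Round 4 (k=1): L=175 R=200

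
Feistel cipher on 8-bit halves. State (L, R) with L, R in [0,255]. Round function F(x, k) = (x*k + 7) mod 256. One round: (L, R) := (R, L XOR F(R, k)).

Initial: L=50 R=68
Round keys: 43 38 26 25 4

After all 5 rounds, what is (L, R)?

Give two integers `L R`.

Answer: 158 143

Derivation:
Round 1 (k=43): L=68 R=65
Round 2 (k=38): L=65 R=233
Round 3 (k=26): L=233 R=240
Round 4 (k=25): L=240 R=158
Round 5 (k=4): L=158 R=143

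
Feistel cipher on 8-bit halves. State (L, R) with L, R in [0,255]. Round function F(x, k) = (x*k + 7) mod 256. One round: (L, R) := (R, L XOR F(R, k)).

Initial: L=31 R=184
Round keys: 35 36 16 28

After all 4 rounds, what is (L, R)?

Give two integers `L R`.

Round 1 (k=35): L=184 R=48
Round 2 (k=36): L=48 R=127
Round 3 (k=16): L=127 R=199
Round 4 (k=28): L=199 R=180

Answer: 199 180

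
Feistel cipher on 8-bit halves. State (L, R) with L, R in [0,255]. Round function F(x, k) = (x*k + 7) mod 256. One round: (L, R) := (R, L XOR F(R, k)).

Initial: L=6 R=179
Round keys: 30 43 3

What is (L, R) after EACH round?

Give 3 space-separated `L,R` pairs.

Answer: 179,7 7,135 135,155

Derivation:
Round 1 (k=30): L=179 R=7
Round 2 (k=43): L=7 R=135
Round 3 (k=3): L=135 R=155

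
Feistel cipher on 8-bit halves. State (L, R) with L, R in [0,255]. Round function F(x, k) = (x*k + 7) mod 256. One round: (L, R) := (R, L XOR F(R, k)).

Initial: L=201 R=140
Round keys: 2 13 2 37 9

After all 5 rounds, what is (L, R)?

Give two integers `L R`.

Answer: 91 53

Derivation:
Round 1 (k=2): L=140 R=214
Round 2 (k=13): L=214 R=105
Round 3 (k=2): L=105 R=15
Round 4 (k=37): L=15 R=91
Round 5 (k=9): L=91 R=53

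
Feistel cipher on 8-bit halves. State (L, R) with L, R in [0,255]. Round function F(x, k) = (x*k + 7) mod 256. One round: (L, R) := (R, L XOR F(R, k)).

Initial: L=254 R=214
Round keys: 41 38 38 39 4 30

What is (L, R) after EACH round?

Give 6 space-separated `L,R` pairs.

Round 1 (k=41): L=214 R=179
Round 2 (k=38): L=179 R=79
Round 3 (k=38): L=79 R=114
Round 4 (k=39): L=114 R=42
Round 5 (k=4): L=42 R=221
Round 6 (k=30): L=221 R=199

Answer: 214,179 179,79 79,114 114,42 42,221 221,199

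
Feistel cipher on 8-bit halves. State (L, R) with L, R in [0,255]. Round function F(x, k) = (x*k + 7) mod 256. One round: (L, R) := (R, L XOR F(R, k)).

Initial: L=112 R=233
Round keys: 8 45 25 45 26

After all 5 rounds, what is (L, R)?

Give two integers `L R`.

Round 1 (k=8): L=233 R=63
Round 2 (k=45): L=63 R=243
Round 3 (k=25): L=243 R=253
Round 4 (k=45): L=253 R=115
Round 5 (k=26): L=115 R=72

Answer: 115 72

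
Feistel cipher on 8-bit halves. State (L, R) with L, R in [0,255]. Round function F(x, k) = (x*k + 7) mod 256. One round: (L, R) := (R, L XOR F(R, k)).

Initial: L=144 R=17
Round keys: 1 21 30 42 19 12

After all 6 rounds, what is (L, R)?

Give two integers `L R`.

Answer: 171 48

Derivation:
Round 1 (k=1): L=17 R=136
Round 2 (k=21): L=136 R=62
Round 3 (k=30): L=62 R=195
Round 4 (k=42): L=195 R=59
Round 5 (k=19): L=59 R=171
Round 6 (k=12): L=171 R=48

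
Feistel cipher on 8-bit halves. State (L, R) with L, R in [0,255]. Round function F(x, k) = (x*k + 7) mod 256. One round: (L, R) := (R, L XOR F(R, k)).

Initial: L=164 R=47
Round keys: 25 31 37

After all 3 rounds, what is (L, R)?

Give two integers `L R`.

Round 1 (k=25): L=47 R=58
Round 2 (k=31): L=58 R=34
Round 3 (k=37): L=34 R=203

Answer: 34 203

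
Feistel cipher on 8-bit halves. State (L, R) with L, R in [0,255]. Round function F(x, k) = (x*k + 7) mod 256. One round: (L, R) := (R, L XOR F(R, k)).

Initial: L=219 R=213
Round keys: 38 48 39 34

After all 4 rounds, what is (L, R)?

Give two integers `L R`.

Answer: 27 239

Derivation:
Round 1 (k=38): L=213 R=126
Round 2 (k=48): L=126 R=114
Round 3 (k=39): L=114 R=27
Round 4 (k=34): L=27 R=239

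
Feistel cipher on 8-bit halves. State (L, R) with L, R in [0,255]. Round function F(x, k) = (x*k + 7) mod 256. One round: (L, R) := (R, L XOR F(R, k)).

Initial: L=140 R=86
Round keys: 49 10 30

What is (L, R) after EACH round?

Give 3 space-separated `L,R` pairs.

Answer: 86,241 241,39 39,104

Derivation:
Round 1 (k=49): L=86 R=241
Round 2 (k=10): L=241 R=39
Round 3 (k=30): L=39 R=104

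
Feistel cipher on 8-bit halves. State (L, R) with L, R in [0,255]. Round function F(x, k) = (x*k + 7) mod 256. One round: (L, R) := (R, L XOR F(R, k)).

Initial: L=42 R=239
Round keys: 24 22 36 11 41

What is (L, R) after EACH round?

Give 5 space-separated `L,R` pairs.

Round 1 (k=24): L=239 R=69
Round 2 (k=22): L=69 R=26
Round 3 (k=36): L=26 R=234
Round 4 (k=11): L=234 R=15
Round 5 (k=41): L=15 R=132

Answer: 239,69 69,26 26,234 234,15 15,132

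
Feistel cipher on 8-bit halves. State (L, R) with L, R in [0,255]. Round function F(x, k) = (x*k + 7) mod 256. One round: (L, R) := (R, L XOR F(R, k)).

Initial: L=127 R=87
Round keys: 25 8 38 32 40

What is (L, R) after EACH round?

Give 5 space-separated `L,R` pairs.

Answer: 87,249 249,152 152,110 110,95 95,177

Derivation:
Round 1 (k=25): L=87 R=249
Round 2 (k=8): L=249 R=152
Round 3 (k=38): L=152 R=110
Round 4 (k=32): L=110 R=95
Round 5 (k=40): L=95 R=177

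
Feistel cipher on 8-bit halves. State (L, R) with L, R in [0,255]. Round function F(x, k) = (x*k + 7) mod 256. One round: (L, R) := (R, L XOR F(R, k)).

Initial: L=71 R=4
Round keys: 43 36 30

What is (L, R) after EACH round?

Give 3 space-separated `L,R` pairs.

Answer: 4,244 244,83 83,53

Derivation:
Round 1 (k=43): L=4 R=244
Round 2 (k=36): L=244 R=83
Round 3 (k=30): L=83 R=53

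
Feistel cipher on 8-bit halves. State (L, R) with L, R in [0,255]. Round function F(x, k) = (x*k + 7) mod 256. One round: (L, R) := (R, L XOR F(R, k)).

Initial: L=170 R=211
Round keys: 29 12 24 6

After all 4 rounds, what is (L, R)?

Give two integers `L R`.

Answer: 35 61

Derivation:
Round 1 (k=29): L=211 R=68
Round 2 (k=12): L=68 R=228
Round 3 (k=24): L=228 R=35
Round 4 (k=6): L=35 R=61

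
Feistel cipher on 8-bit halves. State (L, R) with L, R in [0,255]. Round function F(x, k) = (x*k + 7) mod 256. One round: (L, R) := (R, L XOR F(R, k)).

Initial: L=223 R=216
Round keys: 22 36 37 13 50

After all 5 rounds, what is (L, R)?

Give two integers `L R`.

Round 1 (k=22): L=216 R=72
Round 2 (k=36): L=72 R=255
Round 3 (k=37): L=255 R=170
Round 4 (k=13): L=170 R=86
Round 5 (k=50): L=86 R=121

Answer: 86 121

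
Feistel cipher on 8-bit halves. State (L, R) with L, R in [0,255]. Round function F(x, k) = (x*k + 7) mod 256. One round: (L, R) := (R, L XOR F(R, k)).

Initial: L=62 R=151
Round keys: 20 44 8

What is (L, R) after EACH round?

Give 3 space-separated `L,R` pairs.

Round 1 (k=20): L=151 R=237
Round 2 (k=44): L=237 R=84
Round 3 (k=8): L=84 R=74

Answer: 151,237 237,84 84,74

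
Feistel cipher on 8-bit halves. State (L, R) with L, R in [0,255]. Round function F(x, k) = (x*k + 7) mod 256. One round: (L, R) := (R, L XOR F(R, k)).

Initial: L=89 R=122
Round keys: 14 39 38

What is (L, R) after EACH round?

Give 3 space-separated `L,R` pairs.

Round 1 (k=14): L=122 R=234
Round 2 (k=39): L=234 R=215
Round 3 (k=38): L=215 R=27

Answer: 122,234 234,215 215,27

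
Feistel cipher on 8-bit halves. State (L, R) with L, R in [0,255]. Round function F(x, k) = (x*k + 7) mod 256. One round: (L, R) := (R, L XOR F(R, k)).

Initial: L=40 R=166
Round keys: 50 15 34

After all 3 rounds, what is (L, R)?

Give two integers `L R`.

Round 1 (k=50): L=166 R=91
Round 2 (k=15): L=91 R=250
Round 3 (k=34): L=250 R=96

Answer: 250 96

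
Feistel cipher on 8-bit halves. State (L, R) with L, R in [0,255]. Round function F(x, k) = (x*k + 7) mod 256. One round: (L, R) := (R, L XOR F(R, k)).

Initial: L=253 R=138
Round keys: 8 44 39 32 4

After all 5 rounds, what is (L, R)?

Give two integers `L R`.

Round 1 (k=8): L=138 R=170
Round 2 (k=44): L=170 R=181
Round 3 (k=39): L=181 R=48
Round 4 (k=32): L=48 R=178
Round 5 (k=4): L=178 R=255

Answer: 178 255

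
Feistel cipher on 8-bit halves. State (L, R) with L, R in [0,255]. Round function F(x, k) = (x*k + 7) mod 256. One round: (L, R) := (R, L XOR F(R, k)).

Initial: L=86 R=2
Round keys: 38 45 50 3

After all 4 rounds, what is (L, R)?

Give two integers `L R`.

Answer: 190 171

Derivation:
Round 1 (k=38): L=2 R=5
Round 2 (k=45): L=5 R=234
Round 3 (k=50): L=234 R=190
Round 4 (k=3): L=190 R=171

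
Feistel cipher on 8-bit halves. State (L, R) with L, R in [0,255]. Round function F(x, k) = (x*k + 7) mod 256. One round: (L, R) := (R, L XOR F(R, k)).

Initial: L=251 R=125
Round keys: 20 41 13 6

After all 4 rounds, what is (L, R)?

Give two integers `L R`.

Answer: 121 23

Derivation:
Round 1 (k=20): L=125 R=48
Round 2 (k=41): L=48 R=202
Round 3 (k=13): L=202 R=121
Round 4 (k=6): L=121 R=23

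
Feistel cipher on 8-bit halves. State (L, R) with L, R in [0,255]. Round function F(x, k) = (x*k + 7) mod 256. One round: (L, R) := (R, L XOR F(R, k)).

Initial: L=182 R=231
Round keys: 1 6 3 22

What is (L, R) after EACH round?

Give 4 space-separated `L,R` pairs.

Answer: 231,88 88,240 240,143 143,161

Derivation:
Round 1 (k=1): L=231 R=88
Round 2 (k=6): L=88 R=240
Round 3 (k=3): L=240 R=143
Round 4 (k=22): L=143 R=161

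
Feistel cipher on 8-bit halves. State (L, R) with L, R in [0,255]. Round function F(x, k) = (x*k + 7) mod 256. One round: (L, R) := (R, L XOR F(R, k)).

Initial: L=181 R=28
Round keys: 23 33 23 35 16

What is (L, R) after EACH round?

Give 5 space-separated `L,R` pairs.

Answer: 28,62 62,25 25,120 120,118 118,31

Derivation:
Round 1 (k=23): L=28 R=62
Round 2 (k=33): L=62 R=25
Round 3 (k=23): L=25 R=120
Round 4 (k=35): L=120 R=118
Round 5 (k=16): L=118 R=31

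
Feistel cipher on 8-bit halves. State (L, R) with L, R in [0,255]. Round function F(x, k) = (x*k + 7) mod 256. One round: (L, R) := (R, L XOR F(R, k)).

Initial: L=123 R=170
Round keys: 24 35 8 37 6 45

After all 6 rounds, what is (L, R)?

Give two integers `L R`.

Answer: 82 6

Derivation:
Round 1 (k=24): L=170 R=140
Round 2 (k=35): L=140 R=129
Round 3 (k=8): L=129 R=131
Round 4 (k=37): L=131 R=119
Round 5 (k=6): L=119 R=82
Round 6 (k=45): L=82 R=6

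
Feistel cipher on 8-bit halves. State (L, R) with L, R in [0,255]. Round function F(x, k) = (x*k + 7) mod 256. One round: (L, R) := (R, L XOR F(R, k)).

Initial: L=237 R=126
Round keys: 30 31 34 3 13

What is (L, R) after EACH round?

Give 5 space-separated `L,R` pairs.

Round 1 (k=30): L=126 R=38
Round 2 (k=31): L=38 R=223
Round 3 (k=34): L=223 R=131
Round 4 (k=3): L=131 R=79
Round 5 (k=13): L=79 R=137

Answer: 126,38 38,223 223,131 131,79 79,137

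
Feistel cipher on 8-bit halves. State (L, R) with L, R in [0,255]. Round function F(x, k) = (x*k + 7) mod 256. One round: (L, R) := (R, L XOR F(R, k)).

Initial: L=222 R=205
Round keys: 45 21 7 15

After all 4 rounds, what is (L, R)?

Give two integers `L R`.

Round 1 (k=45): L=205 R=206
Round 2 (k=21): L=206 R=32
Round 3 (k=7): L=32 R=41
Round 4 (k=15): L=41 R=78

Answer: 41 78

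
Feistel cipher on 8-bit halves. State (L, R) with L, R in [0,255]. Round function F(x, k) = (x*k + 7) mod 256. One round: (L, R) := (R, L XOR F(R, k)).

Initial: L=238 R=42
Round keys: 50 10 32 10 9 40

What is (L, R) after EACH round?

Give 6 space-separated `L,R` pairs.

Round 1 (k=50): L=42 R=213
Round 2 (k=10): L=213 R=115
Round 3 (k=32): L=115 R=178
Round 4 (k=10): L=178 R=136
Round 5 (k=9): L=136 R=125
Round 6 (k=40): L=125 R=7

Answer: 42,213 213,115 115,178 178,136 136,125 125,7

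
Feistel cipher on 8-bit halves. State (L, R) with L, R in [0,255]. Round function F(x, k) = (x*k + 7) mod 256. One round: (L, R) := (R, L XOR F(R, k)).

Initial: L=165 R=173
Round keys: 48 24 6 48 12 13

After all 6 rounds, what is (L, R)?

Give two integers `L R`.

Round 1 (k=48): L=173 R=210
Round 2 (k=24): L=210 R=26
Round 3 (k=6): L=26 R=113
Round 4 (k=48): L=113 R=45
Round 5 (k=12): L=45 R=82
Round 6 (k=13): L=82 R=28

Answer: 82 28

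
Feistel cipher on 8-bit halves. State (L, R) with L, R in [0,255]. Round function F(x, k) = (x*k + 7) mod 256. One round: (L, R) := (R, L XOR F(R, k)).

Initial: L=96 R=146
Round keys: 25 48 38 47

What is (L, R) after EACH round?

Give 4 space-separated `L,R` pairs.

Round 1 (k=25): L=146 R=41
Round 2 (k=48): L=41 R=37
Round 3 (k=38): L=37 R=172
Round 4 (k=47): L=172 R=190

Answer: 146,41 41,37 37,172 172,190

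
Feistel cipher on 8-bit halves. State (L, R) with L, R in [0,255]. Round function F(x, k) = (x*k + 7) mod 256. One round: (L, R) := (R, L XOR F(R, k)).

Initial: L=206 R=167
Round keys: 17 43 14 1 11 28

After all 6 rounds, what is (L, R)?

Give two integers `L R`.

Round 1 (k=17): L=167 R=208
Round 2 (k=43): L=208 R=80
Round 3 (k=14): L=80 R=183
Round 4 (k=1): L=183 R=238
Round 5 (k=11): L=238 R=246
Round 6 (k=28): L=246 R=1

Answer: 246 1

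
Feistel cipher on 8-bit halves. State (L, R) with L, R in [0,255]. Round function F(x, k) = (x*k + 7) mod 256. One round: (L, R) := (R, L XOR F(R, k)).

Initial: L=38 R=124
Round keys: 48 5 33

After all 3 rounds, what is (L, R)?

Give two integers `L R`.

Answer: 144 246

Derivation:
Round 1 (k=48): L=124 R=97
Round 2 (k=5): L=97 R=144
Round 3 (k=33): L=144 R=246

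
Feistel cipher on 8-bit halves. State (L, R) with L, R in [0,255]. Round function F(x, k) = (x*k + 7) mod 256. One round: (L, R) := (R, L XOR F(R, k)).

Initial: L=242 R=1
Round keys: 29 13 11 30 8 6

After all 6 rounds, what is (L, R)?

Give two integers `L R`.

Answer: 202 186

Derivation:
Round 1 (k=29): L=1 R=214
Round 2 (k=13): L=214 R=228
Round 3 (k=11): L=228 R=5
Round 4 (k=30): L=5 R=121
Round 5 (k=8): L=121 R=202
Round 6 (k=6): L=202 R=186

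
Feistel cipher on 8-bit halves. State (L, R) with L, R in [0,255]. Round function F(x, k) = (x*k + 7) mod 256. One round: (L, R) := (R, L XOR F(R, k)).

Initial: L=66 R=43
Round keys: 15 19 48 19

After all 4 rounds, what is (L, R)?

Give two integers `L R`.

Answer: 41 104

Derivation:
Round 1 (k=15): L=43 R=206
Round 2 (k=19): L=206 R=122
Round 3 (k=48): L=122 R=41
Round 4 (k=19): L=41 R=104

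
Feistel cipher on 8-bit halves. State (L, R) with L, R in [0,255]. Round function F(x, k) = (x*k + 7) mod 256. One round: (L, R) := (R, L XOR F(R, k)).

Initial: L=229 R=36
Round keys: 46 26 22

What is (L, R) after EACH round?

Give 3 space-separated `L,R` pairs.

Round 1 (k=46): L=36 R=154
Round 2 (k=26): L=154 R=143
Round 3 (k=22): L=143 R=203

Answer: 36,154 154,143 143,203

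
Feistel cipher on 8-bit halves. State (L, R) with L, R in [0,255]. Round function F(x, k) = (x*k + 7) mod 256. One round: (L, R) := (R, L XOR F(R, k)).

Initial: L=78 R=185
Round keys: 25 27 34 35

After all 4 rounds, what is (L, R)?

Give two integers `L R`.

Answer: 17 250

Derivation:
Round 1 (k=25): L=185 R=86
Round 2 (k=27): L=86 R=160
Round 3 (k=34): L=160 R=17
Round 4 (k=35): L=17 R=250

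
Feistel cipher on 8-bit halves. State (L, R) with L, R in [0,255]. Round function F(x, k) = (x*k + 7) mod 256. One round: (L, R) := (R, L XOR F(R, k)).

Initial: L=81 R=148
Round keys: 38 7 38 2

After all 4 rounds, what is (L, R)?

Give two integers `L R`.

Round 1 (k=38): L=148 R=174
Round 2 (k=7): L=174 R=93
Round 3 (k=38): L=93 R=123
Round 4 (k=2): L=123 R=160

Answer: 123 160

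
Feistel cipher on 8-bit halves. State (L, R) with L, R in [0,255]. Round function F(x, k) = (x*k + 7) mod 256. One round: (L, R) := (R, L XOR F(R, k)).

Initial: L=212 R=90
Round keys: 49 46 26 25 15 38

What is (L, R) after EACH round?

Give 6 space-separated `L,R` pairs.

Round 1 (k=49): L=90 R=149
Round 2 (k=46): L=149 R=151
Round 3 (k=26): L=151 R=200
Round 4 (k=25): L=200 R=24
Round 5 (k=15): L=24 R=167
Round 6 (k=38): L=167 R=201

Answer: 90,149 149,151 151,200 200,24 24,167 167,201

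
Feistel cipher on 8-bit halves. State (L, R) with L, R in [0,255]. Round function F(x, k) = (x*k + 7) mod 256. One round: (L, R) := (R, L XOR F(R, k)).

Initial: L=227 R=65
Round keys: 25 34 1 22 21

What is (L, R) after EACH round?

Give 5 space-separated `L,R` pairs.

Answer: 65,131 131,44 44,176 176,11 11,94

Derivation:
Round 1 (k=25): L=65 R=131
Round 2 (k=34): L=131 R=44
Round 3 (k=1): L=44 R=176
Round 4 (k=22): L=176 R=11
Round 5 (k=21): L=11 R=94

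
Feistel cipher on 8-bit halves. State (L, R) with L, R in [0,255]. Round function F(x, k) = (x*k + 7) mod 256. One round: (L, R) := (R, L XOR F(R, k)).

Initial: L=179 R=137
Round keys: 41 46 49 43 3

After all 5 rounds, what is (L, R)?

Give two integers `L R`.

Answer: 251 60

Derivation:
Round 1 (k=41): L=137 R=75
Round 2 (k=46): L=75 R=8
Round 3 (k=49): L=8 R=196
Round 4 (k=43): L=196 R=251
Round 5 (k=3): L=251 R=60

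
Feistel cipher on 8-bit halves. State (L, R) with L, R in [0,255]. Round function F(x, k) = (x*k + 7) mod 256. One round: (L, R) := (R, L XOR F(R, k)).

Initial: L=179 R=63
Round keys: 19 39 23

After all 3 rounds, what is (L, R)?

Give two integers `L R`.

Round 1 (k=19): L=63 R=7
Round 2 (k=39): L=7 R=39
Round 3 (k=23): L=39 R=143

Answer: 39 143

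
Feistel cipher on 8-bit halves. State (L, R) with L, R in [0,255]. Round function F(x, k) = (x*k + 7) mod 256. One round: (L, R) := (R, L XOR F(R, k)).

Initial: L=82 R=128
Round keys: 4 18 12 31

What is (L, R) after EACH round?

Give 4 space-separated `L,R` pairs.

Round 1 (k=4): L=128 R=85
Round 2 (k=18): L=85 R=129
Round 3 (k=12): L=129 R=70
Round 4 (k=31): L=70 R=0

Answer: 128,85 85,129 129,70 70,0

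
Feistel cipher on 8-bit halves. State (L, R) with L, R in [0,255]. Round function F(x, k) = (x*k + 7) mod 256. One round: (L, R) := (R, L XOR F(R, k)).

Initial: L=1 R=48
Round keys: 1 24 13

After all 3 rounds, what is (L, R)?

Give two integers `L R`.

Answer: 39 52

Derivation:
Round 1 (k=1): L=48 R=54
Round 2 (k=24): L=54 R=39
Round 3 (k=13): L=39 R=52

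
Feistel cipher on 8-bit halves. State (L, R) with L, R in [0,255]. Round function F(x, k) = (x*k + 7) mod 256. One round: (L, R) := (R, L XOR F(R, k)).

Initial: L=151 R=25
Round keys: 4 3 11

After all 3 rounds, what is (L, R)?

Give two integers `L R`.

Answer: 226 65

Derivation:
Round 1 (k=4): L=25 R=252
Round 2 (k=3): L=252 R=226
Round 3 (k=11): L=226 R=65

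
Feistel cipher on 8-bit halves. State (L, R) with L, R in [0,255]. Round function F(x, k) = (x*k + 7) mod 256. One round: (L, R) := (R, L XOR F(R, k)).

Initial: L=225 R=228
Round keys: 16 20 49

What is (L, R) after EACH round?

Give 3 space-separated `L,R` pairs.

Round 1 (k=16): L=228 R=166
Round 2 (k=20): L=166 R=27
Round 3 (k=49): L=27 R=148

Answer: 228,166 166,27 27,148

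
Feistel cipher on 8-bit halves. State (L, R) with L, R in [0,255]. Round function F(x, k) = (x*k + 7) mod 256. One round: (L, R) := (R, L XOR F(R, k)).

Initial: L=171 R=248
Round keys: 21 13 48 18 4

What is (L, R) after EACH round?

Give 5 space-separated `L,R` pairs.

Round 1 (k=21): L=248 R=244
Round 2 (k=13): L=244 R=147
Round 3 (k=48): L=147 R=99
Round 4 (k=18): L=99 R=110
Round 5 (k=4): L=110 R=220

Answer: 248,244 244,147 147,99 99,110 110,220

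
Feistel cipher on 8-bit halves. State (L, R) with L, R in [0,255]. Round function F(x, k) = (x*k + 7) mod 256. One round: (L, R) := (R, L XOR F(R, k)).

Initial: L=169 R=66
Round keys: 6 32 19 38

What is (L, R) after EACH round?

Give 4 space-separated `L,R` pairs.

Round 1 (k=6): L=66 R=58
Round 2 (k=32): L=58 R=5
Round 3 (k=19): L=5 R=92
Round 4 (k=38): L=92 R=170

Answer: 66,58 58,5 5,92 92,170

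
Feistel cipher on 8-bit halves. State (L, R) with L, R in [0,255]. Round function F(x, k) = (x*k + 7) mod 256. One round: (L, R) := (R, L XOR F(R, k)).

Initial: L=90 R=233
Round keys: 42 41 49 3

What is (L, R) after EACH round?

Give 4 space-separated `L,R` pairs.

Round 1 (k=42): L=233 R=27
Round 2 (k=41): L=27 R=179
Round 3 (k=49): L=179 R=81
Round 4 (k=3): L=81 R=73

Answer: 233,27 27,179 179,81 81,73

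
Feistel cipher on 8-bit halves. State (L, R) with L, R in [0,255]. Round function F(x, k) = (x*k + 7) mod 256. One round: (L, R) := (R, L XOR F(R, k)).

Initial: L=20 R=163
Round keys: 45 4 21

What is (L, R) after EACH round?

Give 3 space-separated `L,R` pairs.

Answer: 163,186 186,76 76,249

Derivation:
Round 1 (k=45): L=163 R=186
Round 2 (k=4): L=186 R=76
Round 3 (k=21): L=76 R=249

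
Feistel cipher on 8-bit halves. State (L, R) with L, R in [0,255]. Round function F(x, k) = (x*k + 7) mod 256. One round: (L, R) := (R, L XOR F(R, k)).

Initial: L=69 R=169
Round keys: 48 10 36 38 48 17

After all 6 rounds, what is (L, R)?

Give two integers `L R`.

Answer: 42 150

Derivation:
Round 1 (k=48): L=169 R=242
Round 2 (k=10): L=242 R=210
Round 3 (k=36): L=210 R=125
Round 4 (k=38): L=125 R=71
Round 5 (k=48): L=71 R=42
Round 6 (k=17): L=42 R=150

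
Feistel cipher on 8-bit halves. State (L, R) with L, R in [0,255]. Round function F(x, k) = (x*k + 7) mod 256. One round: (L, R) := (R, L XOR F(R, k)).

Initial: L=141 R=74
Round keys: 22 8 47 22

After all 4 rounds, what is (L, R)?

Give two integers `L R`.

Answer: 212 2

Derivation:
Round 1 (k=22): L=74 R=238
Round 2 (k=8): L=238 R=61
Round 3 (k=47): L=61 R=212
Round 4 (k=22): L=212 R=2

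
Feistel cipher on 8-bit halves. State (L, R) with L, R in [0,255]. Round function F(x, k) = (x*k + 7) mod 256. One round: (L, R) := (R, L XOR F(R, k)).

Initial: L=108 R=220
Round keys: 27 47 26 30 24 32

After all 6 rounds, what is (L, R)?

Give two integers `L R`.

Answer: 7 204

Derivation:
Round 1 (k=27): L=220 R=87
Round 2 (k=47): L=87 R=220
Round 3 (k=26): L=220 R=8
Round 4 (k=30): L=8 R=43
Round 5 (k=24): L=43 R=7
Round 6 (k=32): L=7 R=204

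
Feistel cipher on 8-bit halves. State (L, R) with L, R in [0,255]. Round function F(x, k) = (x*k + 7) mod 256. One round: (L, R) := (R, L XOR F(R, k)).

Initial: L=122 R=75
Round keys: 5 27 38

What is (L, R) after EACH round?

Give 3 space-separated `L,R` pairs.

Answer: 75,4 4,56 56,83

Derivation:
Round 1 (k=5): L=75 R=4
Round 2 (k=27): L=4 R=56
Round 3 (k=38): L=56 R=83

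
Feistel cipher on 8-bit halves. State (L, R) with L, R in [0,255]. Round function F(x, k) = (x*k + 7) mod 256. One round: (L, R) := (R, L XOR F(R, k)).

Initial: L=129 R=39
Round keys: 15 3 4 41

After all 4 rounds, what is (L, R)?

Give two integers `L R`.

Answer: 170 28

Derivation:
Round 1 (k=15): L=39 R=209
Round 2 (k=3): L=209 R=93
Round 3 (k=4): L=93 R=170
Round 4 (k=41): L=170 R=28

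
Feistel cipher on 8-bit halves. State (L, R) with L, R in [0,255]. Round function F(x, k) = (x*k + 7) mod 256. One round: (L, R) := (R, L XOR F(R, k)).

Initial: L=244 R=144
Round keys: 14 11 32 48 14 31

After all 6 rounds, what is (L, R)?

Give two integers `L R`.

Answer: 205 85

Derivation:
Round 1 (k=14): L=144 R=19
Round 2 (k=11): L=19 R=72
Round 3 (k=32): L=72 R=20
Round 4 (k=48): L=20 R=143
Round 5 (k=14): L=143 R=205
Round 6 (k=31): L=205 R=85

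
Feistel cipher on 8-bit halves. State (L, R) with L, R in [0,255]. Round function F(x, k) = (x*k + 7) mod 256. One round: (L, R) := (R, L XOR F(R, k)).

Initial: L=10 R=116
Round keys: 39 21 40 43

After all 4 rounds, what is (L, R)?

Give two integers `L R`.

Answer: 190 177

Derivation:
Round 1 (k=39): L=116 R=185
Round 2 (k=21): L=185 R=64
Round 3 (k=40): L=64 R=190
Round 4 (k=43): L=190 R=177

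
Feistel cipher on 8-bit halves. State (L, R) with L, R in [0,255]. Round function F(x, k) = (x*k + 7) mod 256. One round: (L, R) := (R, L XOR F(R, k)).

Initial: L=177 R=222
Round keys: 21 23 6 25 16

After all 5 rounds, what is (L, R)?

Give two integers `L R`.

Round 1 (k=21): L=222 R=140
Round 2 (k=23): L=140 R=69
Round 3 (k=6): L=69 R=41
Round 4 (k=25): L=41 R=77
Round 5 (k=16): L=77 R=254

Answer: 77 254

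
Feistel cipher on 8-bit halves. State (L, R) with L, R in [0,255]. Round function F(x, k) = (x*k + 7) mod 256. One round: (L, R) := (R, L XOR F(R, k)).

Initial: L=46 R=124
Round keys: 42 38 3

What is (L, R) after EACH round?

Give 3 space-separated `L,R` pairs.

Answer: 124,113 113,177 177,107

Derivation:
Round 1 (k=42): L=124 R=113
Round 2 (k=38): L=113 R=177
Round 3 (k=3): L=177 R=107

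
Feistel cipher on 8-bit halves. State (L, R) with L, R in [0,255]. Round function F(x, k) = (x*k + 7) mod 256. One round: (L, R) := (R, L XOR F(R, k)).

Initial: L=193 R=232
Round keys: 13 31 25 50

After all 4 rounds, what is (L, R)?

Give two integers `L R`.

Answer: 254 242

Derivation:
Round 1 (k=13): L=232 R=14
Round 2 (k=31): L=14 R=81
Round 3 (k=25): L=81 R=254
Round 4 (k=50): L=254 R=242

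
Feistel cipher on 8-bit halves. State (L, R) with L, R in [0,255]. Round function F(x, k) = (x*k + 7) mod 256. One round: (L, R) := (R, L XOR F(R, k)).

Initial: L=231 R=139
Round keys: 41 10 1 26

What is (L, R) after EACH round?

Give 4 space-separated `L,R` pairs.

Round 1 (k=41): L=139 R=173
Round 2 (k=10): L=173 R=66
Round 3 (k=1): L=66 R=228
Round 4 (k=26): L=228 R=109

Answer: 139,173 173,66 66,228 228,109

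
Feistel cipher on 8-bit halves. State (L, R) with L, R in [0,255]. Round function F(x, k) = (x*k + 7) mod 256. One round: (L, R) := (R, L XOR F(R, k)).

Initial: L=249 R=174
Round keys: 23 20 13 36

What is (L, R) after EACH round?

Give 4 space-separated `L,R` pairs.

Round 1 (k=23): L=174 R=80
Round 2 (k=20): L=80 R=233
Round 3 (k=13): L=233 R=140
Round 4 (k=36): L=140 R=94

Answer: 174,80 80,233 233,140 140,94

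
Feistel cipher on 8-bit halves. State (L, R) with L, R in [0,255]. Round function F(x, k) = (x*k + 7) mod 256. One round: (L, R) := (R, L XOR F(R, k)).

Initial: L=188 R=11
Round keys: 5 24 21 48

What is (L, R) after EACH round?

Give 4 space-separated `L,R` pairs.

Round 1 (k=5): L=11 R=130
Round 2 (k=24): L=130 R=60
Round 3 (k=21): L=60 R=113
Round 4 (k=48): L=113 R=11

Answer: 11,130 130,60 60,113 113,11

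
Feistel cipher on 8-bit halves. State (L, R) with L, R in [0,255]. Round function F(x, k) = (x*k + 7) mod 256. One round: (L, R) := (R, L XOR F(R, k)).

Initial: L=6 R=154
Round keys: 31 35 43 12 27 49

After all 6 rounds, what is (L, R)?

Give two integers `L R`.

Answer: 240 74

Derivation:
Round 1 (k=31): L=154 R=171
Round 2 (k=35): L=171 R=242
Round 3 (k=43): L=242 R=6
Round 4 (k=12): L=6 R=189
Round 5 (k=27): L=189 R=240
Round 6 (k=49): L=240 R=74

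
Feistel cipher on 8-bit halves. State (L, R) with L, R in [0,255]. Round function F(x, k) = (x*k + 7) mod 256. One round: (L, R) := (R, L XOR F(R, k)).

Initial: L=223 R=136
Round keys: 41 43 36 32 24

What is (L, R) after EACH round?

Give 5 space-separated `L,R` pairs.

Round 1 (k=41): L=136 R=16
Round 2 (k=43): L=16 R=63
Round 3 (k=36): L=63 R=243
Round 4 (k=32): L=243 R=88
Round 5 (k=24): L=88 R=180

Answer: 136,16 16,63 63,243 243,88 88,180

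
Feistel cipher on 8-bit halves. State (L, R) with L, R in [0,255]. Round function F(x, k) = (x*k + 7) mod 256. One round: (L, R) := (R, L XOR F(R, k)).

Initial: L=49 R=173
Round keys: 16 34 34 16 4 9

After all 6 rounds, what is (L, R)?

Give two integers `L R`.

Answer: 14 236

Derivation:
Round 1 (k=16): L=173 R=230
Round 2 (k=34): L=230 R=62
Round 3 (k=34): L=62 R=165
Round 4 (k=16): L=165 R=105
Round 5 (k=4): L=105 R=14
Round 6 (k=9): L=14 R=236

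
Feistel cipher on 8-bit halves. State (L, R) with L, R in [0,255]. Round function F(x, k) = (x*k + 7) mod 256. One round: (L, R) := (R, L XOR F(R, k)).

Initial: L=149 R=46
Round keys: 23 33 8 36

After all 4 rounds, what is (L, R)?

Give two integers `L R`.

Answer: 211 222

Derivation:
Round 1 (k=23): L=46 R=188
Round 2 (k=33): L=188 R=109
Round 3 (k=8): L=109 R=211
Round 4 (k=36): L=211 R=222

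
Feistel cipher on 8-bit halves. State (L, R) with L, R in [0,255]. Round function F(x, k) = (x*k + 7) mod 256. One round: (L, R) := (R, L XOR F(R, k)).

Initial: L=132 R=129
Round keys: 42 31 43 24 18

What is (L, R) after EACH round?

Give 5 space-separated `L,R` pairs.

Round 1 (k=42): L=129 R=181
Round 2 (k=31): L=181 R=115
Round 3 (k=43): L=115 R=237
Round 4 (k=24): L=237 R=76
Round 5 (k=18): L=76 R=178

Answer: 129,181 181,115 115,237 237,76 76,178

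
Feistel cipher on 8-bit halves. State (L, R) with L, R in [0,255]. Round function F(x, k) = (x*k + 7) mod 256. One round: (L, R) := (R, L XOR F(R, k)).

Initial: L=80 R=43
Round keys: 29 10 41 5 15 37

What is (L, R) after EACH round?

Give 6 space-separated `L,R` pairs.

Answer: 43,182 182,8 8,249 249,236 236,34 34,29

Derivation:
Round 1 (k=29): L=43 R=182
Round 2 (k=10): L=182 R=8
Round 3 (k=41): L=8 R=249
Round 4 (k=5): L=249 R=236
Round 5 (k=15): L=236 R=34
Round 6 (k=37): L=34 R=29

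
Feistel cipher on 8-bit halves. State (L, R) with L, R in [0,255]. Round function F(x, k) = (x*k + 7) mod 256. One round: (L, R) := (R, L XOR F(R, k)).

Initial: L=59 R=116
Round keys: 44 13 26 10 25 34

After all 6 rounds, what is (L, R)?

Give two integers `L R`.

Answer: 172 121

Derivation:
Round 1 (k=44): L=116 R=204
Round 2 (k=13): L=204 R=23
Round 3 (k=26): L=23 R=145
Round 4 (k=10): L=145 R=166
Round 5 (k=25): L=166 R=172
Round 6 (k=34): L=172 R=121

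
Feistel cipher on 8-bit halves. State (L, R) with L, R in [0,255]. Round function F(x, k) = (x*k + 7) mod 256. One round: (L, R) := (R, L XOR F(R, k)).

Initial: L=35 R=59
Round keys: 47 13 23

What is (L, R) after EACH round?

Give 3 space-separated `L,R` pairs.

Round 1 (k=47): L=59 R=255
Round 2 (k=13): L=255 R=193
Round 3 (k=23): L=193 R=161

Answer: 59,255 255,193 193,161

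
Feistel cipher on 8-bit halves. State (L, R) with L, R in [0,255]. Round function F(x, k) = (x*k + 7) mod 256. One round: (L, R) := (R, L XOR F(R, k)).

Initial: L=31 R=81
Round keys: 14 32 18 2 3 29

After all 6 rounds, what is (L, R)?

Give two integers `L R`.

Round 1 (k=14): L=81 R=106
Round 2 (k=32): L=106 R=22
Round 3 (k=18): L=22 R=249
Round 4 (k=2): L=249 R=239
Round 5 (k=3): L=239 R=45
Round 6 (k=29): L=45 R=207

Answer: 45 207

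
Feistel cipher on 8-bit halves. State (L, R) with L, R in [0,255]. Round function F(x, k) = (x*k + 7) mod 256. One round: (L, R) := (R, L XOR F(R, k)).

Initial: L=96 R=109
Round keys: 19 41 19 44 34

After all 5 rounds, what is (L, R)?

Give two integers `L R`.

Answer: 43 76

Derivation:
Round 1 (k=19): L=109 R=126
Round 2 (k=41): L=126 R=88
Round 3 (k=19): L=88 R=241
Round 4 (k=44): L=241 R=43
Round 5 (k=34): L=43 R=76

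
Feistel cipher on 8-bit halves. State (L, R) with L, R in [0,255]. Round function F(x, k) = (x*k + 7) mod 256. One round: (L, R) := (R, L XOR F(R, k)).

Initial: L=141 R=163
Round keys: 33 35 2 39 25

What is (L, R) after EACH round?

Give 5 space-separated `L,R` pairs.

Answer: 163,135 135,223 223,66 66,202 202,131

Derivation:
Round 1 (k=33): L=163 R=135
Round 2 (k=35): L=135 R=223
Round 3 (k=2): L=223 R=66
Round 4 (k=39): L=66 R=202
Round 5 (k=25): L=202 R=131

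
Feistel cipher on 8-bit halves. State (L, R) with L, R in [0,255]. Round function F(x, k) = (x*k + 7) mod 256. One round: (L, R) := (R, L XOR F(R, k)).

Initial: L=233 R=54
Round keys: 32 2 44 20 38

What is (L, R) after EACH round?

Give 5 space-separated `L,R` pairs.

Round 1 (k=32): L=54 R=46
Round 2 (k=2): L=46 R=85
Round 3 (k=44): L=85 R=141
Round 4 (k=20): L=141 R=94
Round 5 (k=38): L=94 R=118

Answer: 54,46 46,85 85,141 141,94 94,118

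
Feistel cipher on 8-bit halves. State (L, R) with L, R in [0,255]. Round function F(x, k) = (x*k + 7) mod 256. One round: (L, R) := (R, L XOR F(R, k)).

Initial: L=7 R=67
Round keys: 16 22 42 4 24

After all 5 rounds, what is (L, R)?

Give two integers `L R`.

Answer: 231 240

Derivation:
Round 1 (k=16): L=67 R=48
Round 2 (k=22): L=48 R=100
Round 3 (k=42): L=100 R=95
Round 4 (k=4): L=95 R=231
Round 5 (k=24): L=231 R=240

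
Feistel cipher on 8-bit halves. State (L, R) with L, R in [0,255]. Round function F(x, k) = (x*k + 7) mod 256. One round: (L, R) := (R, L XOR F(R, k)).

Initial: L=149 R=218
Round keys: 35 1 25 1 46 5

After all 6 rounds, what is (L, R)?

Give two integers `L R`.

Round 1 (k=35): L=218 R=64
Round 2 (k=1): L=64 R=157
Round 3 (k=25): L=157 R=28
Round 4 (k=1): L=28 R=190
Round 5 (k=46): L=190 R=55
Round 6 (k=5): L=55 R=164

Answer: 55 164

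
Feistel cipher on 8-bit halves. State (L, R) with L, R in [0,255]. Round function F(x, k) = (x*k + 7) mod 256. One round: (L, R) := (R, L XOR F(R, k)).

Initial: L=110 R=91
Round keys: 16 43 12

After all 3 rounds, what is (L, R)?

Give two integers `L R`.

Answer: 33 74

Derivation:
Round 1 (k=16): L=91 R=217
Round 2 (k=43): L=217 R=33
Round 3 (k=12): L=33 R=74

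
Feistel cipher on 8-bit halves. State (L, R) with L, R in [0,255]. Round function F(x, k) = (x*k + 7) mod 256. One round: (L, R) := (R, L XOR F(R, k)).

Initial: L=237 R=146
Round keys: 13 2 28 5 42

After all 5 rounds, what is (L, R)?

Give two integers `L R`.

Answer: 159 114

Derivation:
Round 1 (k=13): L=146 R=156
Round 2 (k=2): L=156 R=173
Round 3 (k=28): L=173 R=111
Round 4 (k=5): L=111 R=159
Round 5 (k=42): L=159 R=114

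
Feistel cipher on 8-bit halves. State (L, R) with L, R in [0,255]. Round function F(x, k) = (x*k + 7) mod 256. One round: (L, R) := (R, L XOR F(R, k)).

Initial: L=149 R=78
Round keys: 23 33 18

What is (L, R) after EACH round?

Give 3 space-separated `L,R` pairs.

Answer: 78,156 156,109 109,45

Derivation:
Round 1 (k=23): L=78 R=156
Round 2 (k=33): L=156 R=109
Round 3 (k=18): L=109 R=45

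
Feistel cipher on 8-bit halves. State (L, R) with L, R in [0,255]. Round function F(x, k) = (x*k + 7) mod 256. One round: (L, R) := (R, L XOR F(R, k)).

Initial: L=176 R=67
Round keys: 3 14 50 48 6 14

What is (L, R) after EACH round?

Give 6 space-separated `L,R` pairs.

Round 1 (k=3): L=67 R=96
Round 2 (k=14): L=96 R=4
Round 3 (k=50): L=4 R=175
Round 4 (k=48): L=175 R=211
Round 5 (k=6): L=211 R=86
Round 6 (k=14): L=86 R=104

Answer: 67,96 96,4 4,175 175,211 211,86 86,104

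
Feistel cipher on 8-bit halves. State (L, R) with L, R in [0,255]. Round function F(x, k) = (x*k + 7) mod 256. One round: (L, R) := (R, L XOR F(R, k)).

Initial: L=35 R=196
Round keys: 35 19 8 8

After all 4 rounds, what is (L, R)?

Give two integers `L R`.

Answer: 111 108

Derivation:
Round 1 (k=35): L=196 R=240
Round 2 (k=19): L=240 R=19
Round 3 (k=8): L=19 R=111
Round 4 (k=8): L=111 R=108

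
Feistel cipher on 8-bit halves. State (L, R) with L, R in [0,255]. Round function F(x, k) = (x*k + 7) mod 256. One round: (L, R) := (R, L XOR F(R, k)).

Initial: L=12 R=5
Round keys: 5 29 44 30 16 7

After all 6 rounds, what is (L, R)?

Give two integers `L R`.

Round 1 (k=5): L=5 R=44
Round 2 (k=29): L=44 R=6
Round 3 (k=44): L=6 R=35
Round 4 (k=30): L=35 R=39
Round 5 (k=16): L=39 R=84
Round 6 (k=7): L=84 R=116

Answer: 84 116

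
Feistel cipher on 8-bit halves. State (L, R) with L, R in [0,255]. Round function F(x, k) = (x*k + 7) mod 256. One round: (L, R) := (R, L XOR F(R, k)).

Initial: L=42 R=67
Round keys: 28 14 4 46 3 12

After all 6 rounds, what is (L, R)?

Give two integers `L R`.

Answer: 16 250

Derivation:
Round 1 (k=28): L=67 R=113
Round 2 (k=14): L=113 R=118
Round 3 (k=4): L=118 R=174
Round 4 (k=46): L=174 R=61
Round 5 (k=3): L=61 R=16
Round 6 (k=12): L=16 R=250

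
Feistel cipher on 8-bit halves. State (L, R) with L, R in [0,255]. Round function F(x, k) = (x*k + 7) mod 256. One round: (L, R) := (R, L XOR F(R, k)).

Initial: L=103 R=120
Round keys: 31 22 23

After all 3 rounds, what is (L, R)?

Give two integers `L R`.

Answer: 143 8

Derivation:
Round 1 (k=31): L=120 R=232
Round 2 (k=22): L=232 R=143
Round 3 (k=23): L=143 R=8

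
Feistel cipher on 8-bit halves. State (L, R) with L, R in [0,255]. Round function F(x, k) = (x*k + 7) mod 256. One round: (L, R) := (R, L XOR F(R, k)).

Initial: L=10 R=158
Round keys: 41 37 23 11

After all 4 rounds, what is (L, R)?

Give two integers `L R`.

Round 1 (k=41): L=158 R=95
Round 2 (k=37): L=95 R=92
Round 3 (k=23): L=92 R=20
Round 4 (k=11): L=20 R=191

Answer: 20 191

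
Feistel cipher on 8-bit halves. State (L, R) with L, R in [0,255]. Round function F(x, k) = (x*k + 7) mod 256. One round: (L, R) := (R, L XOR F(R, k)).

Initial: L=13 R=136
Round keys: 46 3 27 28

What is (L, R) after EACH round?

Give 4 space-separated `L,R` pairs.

Round 1 (k=46): L=136 R=122
Round 2 (k=3): L=122 R=253
Round 3 (k=27): L=253 R=204
Round 4 (k=28): L=204 R=170

Answer: 136,122 122,253 253,204 204,170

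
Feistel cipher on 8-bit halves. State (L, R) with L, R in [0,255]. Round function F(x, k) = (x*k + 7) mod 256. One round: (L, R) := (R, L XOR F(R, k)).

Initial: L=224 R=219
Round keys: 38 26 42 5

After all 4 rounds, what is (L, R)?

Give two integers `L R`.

Round 1 (k=38): L=219 R=105
Round 2 (k=26): L=105 R=106
Round 3 (k=42): L=106 R=2
Round 4 (k=5): L=2 R=123

Answer: 2 123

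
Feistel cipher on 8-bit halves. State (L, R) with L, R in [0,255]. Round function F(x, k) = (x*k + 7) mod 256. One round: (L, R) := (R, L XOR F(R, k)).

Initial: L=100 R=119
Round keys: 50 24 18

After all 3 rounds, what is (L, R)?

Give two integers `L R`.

Round 1 (k=50): L=119 R=33
Round 2 (k=24): L=33 R=104
Round 3 (k=18): L=104 R=118

Answer: 104 118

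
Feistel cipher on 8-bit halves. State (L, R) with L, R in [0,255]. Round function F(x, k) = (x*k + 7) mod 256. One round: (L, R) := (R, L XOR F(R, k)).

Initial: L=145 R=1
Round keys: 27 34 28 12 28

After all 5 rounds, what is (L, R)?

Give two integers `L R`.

Answer: 123 159

Derivation:
Round 1 (k=27): L=1 R=179
Round 2 (k=34): L=179 R=204
Round 3 (k=28): L=204 R=228
Round 4 (k=12): L=228 R=123
Round 5 (k=28): L=123 R=159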